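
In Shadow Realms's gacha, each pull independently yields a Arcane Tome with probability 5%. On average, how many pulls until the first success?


Expected pulls for a geometric distribution = 1/p = 100 / rate%
= 100 / 5
= 20.0

20.0 pulls


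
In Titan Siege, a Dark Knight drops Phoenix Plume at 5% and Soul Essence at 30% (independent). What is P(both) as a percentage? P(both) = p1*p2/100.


For independent events, P(both) = P(A) * P(B)
= 5% * 30%
= 150 / 100 %
= 1.5%

1.5%


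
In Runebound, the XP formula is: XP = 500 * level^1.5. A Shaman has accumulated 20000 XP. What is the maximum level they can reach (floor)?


XP = 500 * level^1.5, so level = (XP / 500)^(1/1.5)
= (20000 / 500)^(1/1.5)
= 40.0^0.6667
= 11.6961
Floor: level = 11

level 11


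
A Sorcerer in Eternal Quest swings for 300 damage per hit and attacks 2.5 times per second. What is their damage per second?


DPS = damage * attack_speed
= 300 * 2.5
= 750.0

750.0 DPS


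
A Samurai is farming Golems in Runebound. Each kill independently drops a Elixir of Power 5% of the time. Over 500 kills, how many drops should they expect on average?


Expected drops = kills * (drop_rate / 100)
= 500 * (5 / 100)
= 500 * 0.05
= 25.0

25.0 drops


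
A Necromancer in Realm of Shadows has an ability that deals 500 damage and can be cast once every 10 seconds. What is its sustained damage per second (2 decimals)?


DPS = damage / cooldown
= 500 / 10
= 50.00

50.00 DPS


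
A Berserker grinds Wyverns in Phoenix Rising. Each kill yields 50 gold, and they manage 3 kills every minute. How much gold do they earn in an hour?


Gold per minute = 50 * 3 = 150
Gold per hour = 150 * 60 = 9000

9000 gold/hour


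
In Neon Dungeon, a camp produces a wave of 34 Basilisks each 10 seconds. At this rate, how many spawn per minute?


Spawns per minute = count * (60 / interval)
= 34 * (60 / 10)
= 34 * 6.0
= 204.0

204.0 per minute


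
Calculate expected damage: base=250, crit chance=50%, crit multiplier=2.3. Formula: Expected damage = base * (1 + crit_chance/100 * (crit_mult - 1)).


E[dmg] = base * (1 + crit_chance * (crit_mult - 1))
cc as decimal = 50/100 = 0.5
cm - 1 = 2.3 - 1 = 1.3
Bonus factor = 0.5 * 1.3 = 0.65
Total multiplier = 1 + 0.65 = 1.65
Expected damage = 250 * 1.65 = 412.50

412.50 damage


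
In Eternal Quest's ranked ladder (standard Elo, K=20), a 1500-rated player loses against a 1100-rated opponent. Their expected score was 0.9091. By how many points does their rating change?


Elo update: delta = K * (S - Ea), where S = 0 (loses)
S - Ea = 0 - 0.9091 = -0.9091
Rating change = 20 * -0.9091
= -18.18

-18.18 rating points


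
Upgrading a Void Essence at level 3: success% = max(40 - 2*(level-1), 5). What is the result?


raw_rate = 40 - 2 * (3 - 1)
= 40 - 2 * 2
= 40 - 4
= 36
Apply floor: max(36, 5) = 36%

36%


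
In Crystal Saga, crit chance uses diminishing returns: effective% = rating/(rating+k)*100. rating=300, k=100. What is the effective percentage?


effective% = rating / (rating + k) * 100
= 300 / (300 + 100) * 100
= 300 / 400 * 100
= 0.75 * 100
= 75.00%

75.00%


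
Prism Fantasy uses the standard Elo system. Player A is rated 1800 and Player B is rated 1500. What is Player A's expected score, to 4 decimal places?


Elo expected score: Ea = 1/(1 + 10^((Rb-Ra)/400))
Rb - Ra = 1500 - 1800 = -300
(Rb-Ra)/400 = -300/400 = -0.75
10^-0.75 = 0.177828
Ea = 1/(1 + 0.177828) = 1/1.177828 = 0.8490

0.8490


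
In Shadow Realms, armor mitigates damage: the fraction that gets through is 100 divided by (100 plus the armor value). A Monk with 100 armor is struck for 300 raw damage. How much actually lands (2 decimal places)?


actual = 300 * 100 / (100 + 100)
= 300 * 100 / 200
= 30000 / 200
= 150.00

150.00 damage


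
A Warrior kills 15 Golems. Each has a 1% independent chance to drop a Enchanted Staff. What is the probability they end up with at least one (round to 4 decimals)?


P(at least one) = 1 - P(none) = 1 - (1-p)^n
p = 1/100 = 0.01
1 - p = 0.99
(1 - p)^15 = 0.99^15 = 0.860058
P(at least one) = 1 - 0.860058 = 0.1399

0.1399


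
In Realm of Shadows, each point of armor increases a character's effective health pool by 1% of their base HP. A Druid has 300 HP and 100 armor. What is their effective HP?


EHP = 300 * (1 + 100/100)
= 300 * (1 + 1.0)
= 300 * 2.0
= 600.0

600.0 EHP


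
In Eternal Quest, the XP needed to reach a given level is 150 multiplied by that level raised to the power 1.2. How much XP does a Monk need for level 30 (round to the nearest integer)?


XP = 150 * level^1.2
Substitute level = 30:
XP = 150 * 30^1.2
= 150 * 59.2305
= 8885

8885 XP


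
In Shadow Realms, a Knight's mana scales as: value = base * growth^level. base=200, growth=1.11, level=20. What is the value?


value = base * growth^level
= 200 * 1.11^20
= 200 * 8.062312
= 1612.46

1612.46 mana


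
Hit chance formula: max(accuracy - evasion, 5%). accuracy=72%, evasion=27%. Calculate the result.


accuracy - evasion = 72 - 27 = 45
Apply floor: max(45, 5) = 45
Hit chance = 45%

45%


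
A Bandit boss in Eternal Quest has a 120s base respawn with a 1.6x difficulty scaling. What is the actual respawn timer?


Respawn time = base * multiplier
= 120 * 1.6
= 192.0 seconds

192.0 seconds


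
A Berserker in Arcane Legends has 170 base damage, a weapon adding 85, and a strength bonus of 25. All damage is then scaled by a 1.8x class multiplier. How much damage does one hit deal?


Sum base + weapon + str = 170 + 85 + 25 = 280
Multiply by 1.8:
280 * 1.8 = 504.0

504.0 damage


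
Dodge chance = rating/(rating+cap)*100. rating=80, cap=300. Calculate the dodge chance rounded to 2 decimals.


dodge% = 80 / (80 + 300) * 100
= 80 / 380 * 100
= 0.210526 * 100
= 21.05%

21.05%


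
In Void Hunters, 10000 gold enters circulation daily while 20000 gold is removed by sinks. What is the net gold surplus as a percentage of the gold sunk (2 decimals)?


Net gold = 10000 - 20000 = -10000
Inflation rate = net / sunk * 100 = -10000 / 20000 * 100
= -0.5 * 100
= -50.00%

-50.00%


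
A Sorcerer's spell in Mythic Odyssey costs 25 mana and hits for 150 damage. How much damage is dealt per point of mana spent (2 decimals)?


Efficiency = damage / mana
= 150 / 25
= 6.00

6.00 dmg/mana


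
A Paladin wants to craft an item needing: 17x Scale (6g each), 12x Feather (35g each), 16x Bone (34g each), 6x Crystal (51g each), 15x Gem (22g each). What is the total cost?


Cost breakdown:
  Scale: 17 * 6 = 102
  Feather: 12 * 35 = 420
  Bone: 16 * 34 = 544
  Crystal: 6 * 51 = 306
  Gem: 15 * 22 = 330
Total = 102 + 420 + 544 + 306 + 330 = 1702

1702 gold


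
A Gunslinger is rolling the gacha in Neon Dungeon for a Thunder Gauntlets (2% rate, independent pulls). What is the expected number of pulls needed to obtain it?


Expected pulls for a geometric distribution = 1/p = 100 / rate%
= 100 / 2
= 50.0

50.0 pulls


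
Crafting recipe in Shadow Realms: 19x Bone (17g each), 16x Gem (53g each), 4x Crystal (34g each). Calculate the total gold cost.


Cost breakdown:
  Bone: 19 * 17 = 323
  Gem: 16 * 53 = 848
  Crystal: 4 * 34 = 136
Total = 323 + 848 + 136 = 1307

1307 gold


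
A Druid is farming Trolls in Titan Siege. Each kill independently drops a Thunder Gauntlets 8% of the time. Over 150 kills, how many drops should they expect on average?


Expected drops = kills * (drop_rate / 100)
= 150 * (8 / 100)
= 150 * 0.08
= 12.0

12.0 drops


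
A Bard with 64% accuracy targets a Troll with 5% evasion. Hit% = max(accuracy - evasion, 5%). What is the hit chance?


accuracy - evasion = 64 - 5 = 59
Apply floor: max(59, 5) = 59
Hit chance = 59%

59%


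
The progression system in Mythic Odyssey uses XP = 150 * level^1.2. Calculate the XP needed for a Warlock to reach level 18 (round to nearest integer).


XP = 150 * level^1.2
Substitute level = 18:
XP = 150 * 18^1.2
= 150 * 32.0868
= 4813

4813 XP


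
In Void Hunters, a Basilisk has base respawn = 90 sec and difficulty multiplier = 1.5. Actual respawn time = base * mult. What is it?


Respawn time = base * multiplier
= 90 * 1.5
= 135.0 seconds

135.0 seconds


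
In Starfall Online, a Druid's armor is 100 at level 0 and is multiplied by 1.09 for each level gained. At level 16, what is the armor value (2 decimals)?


value = base * growth^level
= 100 * 1.09^16
= 100 * 3.970306
= 397.03

397.03 armor


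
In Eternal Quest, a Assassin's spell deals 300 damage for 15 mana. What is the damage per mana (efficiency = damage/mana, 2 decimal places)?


Efficiency = damage / mana
= 300 / 15
= 20.00

20.00 dmg/mana


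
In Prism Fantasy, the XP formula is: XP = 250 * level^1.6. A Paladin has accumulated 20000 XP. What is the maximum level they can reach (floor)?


XP = 250 * level^1.6, so level = (XP / 250)^(1/1.6)
= (20000 / 250)^(1/1.6)
= 80.0^0.625
= 15.4679
Floor: level = 15

level 15


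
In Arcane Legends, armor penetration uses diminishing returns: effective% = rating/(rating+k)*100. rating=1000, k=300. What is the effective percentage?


effective% = rating / (rating + k) * 100
= 1000 / (1000 + 300) * 100
= 1000 / 1300 * 100
= 0.769231 * 100
= 76.92%

76.92%


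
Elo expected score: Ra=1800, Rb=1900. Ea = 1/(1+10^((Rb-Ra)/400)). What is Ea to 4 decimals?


Elo expected score: Ea = 1/(1 + 10^((Rb-Ra)/400))
Rb - Ra = 1900 - 1800 = 100
(Rb-Ra)/400 = 100/400 = 0.25
10^0.25 = 1.778279
Ea = 1/(1 + 1.778279) = 1/2.778279 = 0.3599

0.3599


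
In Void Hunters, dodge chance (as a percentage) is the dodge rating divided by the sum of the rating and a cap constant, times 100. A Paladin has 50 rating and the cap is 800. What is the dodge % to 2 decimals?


dodge% = 50 / (50 + 800) * 100
= 50 / 850 * 100
= 0.058824 * 100
= 5.88%

5.88%


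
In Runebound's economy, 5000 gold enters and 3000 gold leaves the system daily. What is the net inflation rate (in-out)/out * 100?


Net gold = 5000 - 3000 = 2000
Inflation rate = net / sunk * 100 = 2000 / 3000 * 100
= 0.666667 * 100
= 66.67%

66.67%


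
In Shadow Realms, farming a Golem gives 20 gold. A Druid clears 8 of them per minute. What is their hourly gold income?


Gold per minute = 20 * 8 = 160
Gold per hour = 160 * 60 = 9600

9600 gold/hour


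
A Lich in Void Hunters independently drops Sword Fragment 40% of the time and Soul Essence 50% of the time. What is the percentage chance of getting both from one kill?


For independent events, P(both) = P(A) * P(B)
= 40% * 50%
= 2000 / 100 %
= 20.0%

20.0%


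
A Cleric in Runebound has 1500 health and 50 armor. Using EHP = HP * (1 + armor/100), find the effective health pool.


EHP = 1500 * (1 + 50/100)
= 1500 * (1 + 0.5)
= 1500 * 1.5
= 2250.0

2250.0 EHP


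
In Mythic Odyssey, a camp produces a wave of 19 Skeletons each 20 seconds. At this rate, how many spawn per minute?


Spawns per minute = count * (60 / interval)
= 19 * (60 / 20)
= 19 * 3.0
= 57.0

57.0 per minute


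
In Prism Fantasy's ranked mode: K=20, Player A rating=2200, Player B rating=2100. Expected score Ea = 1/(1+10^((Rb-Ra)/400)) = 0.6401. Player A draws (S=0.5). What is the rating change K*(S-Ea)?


Elo update: delta = K * (S - Ea), where S = 0.5 (draws)
S - Ea = 0.5 - 0.6401 = -0.1401
Rating change = 20 * -0.1401
= -2.80

-2.80 rating points


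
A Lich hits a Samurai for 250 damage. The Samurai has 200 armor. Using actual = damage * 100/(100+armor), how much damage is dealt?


actual = 250 * 100 / (100 + 200)
= 250 * 100 / 300
= 25000 / 300
= 83.33

83.33 damage


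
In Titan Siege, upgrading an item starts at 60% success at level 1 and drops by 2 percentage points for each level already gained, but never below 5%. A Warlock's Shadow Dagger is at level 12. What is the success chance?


raw_rate = 60 - 2 * (12 - 1)
= 60 - 2 * 11
= 60 - 22
= 38
Apply floor: max(38, 5) = 38%

38%


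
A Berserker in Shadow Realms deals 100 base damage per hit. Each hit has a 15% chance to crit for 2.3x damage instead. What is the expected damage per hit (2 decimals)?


E[dmg] = base * (1 + crit_chance * (crit_mult - 1))
cc as decimal = 15/100 = 0.15
cm - 1 = 2.3 - 1 = 1.3
Bonus factor = 0.15 * 1.3 = 0.195
Total multiplier = 1 + 0.195 = 1.195
Expected damage = 100 * 1.195 = 119.50

119.50 damage


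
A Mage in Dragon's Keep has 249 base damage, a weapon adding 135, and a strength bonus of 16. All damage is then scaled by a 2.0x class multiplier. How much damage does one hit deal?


Sum base + weapon + str = 249 + 135 + 16 = 400
Multiply by 2.0:
400 * 2.0 = 800.0

800.0 damage


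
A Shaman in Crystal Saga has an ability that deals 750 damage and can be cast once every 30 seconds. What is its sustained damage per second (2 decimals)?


DPS = damage / cooldown
= 750 / 30
= 25.00

25.00 DPS


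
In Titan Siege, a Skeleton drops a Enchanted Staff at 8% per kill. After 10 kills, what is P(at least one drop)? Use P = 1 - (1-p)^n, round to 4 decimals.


P(at least one) = 1 - P(none) = 1 - (1-p)^n
p = 8/100 = 0.08
1 - p = 0.92
(1 - p)^10 = 0.92^10 = 0.434388
P(at least one) = 1 - 0.434388 = 0.5656

0.5656


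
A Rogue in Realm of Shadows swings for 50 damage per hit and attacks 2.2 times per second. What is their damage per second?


DPS = damage * attack_speed
= 50 * 2.2
= 110.0

110.0 DPS


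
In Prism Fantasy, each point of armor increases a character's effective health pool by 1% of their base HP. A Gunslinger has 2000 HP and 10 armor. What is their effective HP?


EHP = 2000 * (1 + 10/100)
= 2000 * (1 + 0.1)
= 2000 * 1.1
= 2200.0

2200.0 EHP


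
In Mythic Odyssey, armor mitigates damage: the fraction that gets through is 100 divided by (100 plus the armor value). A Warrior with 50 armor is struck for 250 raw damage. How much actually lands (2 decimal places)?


actual = 250 * 100 / (100 + 50)
= 250 * 100 / 150
= 25000 / 150
= 166.67

166.67 damage


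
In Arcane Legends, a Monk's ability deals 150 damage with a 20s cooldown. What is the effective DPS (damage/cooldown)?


DPS = damage / cooldown
= 150 / 20
= 7.50

7.50 DPS


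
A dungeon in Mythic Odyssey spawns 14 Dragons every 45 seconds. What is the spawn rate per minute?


Spawns per minute = count * (60 / interval)
= 14 * (60 / 45)
= 14 * 1.3333
= 18.67

18.67 per minute


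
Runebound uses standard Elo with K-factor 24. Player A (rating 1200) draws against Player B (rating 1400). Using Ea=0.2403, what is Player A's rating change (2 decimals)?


Elo update: delta = K * (S - Ea), where S = 0.5 (draws)
S - Ea = 0.5 - 0.2403 = 0.2597
Rating change = 24 * 0.2597
= 6.23

6.23 rating points


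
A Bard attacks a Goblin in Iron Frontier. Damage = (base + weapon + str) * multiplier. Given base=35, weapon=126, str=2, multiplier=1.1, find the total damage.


Sum base + weapon + str = 35 + 126 + 2 = 163
Multiply by 1.1:
163 * 1.1 = 179.3

179.3 damage


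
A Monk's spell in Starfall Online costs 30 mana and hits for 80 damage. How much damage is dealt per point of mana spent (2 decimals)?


Efficiency = damage / mana
= 80 / 30
= 2.67

2.67 dmg/mana


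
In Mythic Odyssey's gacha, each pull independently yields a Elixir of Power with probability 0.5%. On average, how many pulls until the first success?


Expected pulls for a geometric distribution = 1/p = 100 / rate%
= 100 / 0.5
= 200.0

200.0 pulls


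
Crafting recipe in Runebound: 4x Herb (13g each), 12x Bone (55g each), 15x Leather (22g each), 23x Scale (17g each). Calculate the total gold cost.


Cost breakdown:
  Herb: 4 * 13 = 52
  Bone: 12 * 55 = 660
  Leather: 15 * 22 = 330
  Scale: 23 * 17 = 391
Total = 52 + 660 + 330 + 391 = 1433

1433 gold


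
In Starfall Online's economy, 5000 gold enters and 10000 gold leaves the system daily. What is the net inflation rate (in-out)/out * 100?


Net gold = 5000 - 10000 = -5000
Inflation rate = net / sunk * 100 = -5000 / 10000 * 100
= -0.5 * 100
= -50.00%

-50.00%


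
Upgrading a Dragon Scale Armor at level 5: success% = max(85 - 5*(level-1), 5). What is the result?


raw_rate = 85 - 5 * (5 - 1)
= 85 - 5 * 4
= 85 - 20
= 65
Apply floor: max(65, 5) = 65%

65%


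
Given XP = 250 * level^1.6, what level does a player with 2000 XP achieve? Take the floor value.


XP = 250 * level^1.6, so level = (XP / 250)^(1/1.6)
= (2000 / 250)^(1/1.6)
= 8.0^0.625
= 3.668
Floor: level = 3

level 3


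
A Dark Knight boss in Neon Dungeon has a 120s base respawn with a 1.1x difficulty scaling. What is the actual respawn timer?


Respawn time = base * multiplier
= 120 * 1.1
= 132.0 seconds

132.0 seconds


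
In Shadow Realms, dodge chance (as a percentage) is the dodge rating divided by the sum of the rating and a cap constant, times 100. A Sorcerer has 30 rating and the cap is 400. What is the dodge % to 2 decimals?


dodge% = 30 / (30 + 400) * 100
= 30 / 430 * 100
= 0.069767 * 100
= 6.98%

6.98%


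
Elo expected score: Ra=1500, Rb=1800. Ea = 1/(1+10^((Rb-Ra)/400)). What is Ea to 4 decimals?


Elo expected score: Ea = 1/(1 + 10^((Rb-Ra)/400))
Rb - Ra = 1800 - 1500 = 300
(Rb-Ra)/400 = 300/400 = 0.75
10^0.75 = 5.623413
Ea = 1/(1 + 5.623413) = 1/6.623413 = 0.1510

0.1510


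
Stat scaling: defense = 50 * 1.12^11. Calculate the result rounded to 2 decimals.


value = base * growth^level
= 50 * 1.12^11
= 50 * 3.47855
= 173.93

173.93 defense


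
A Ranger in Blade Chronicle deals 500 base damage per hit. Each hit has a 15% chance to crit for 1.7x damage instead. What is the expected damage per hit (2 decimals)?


E[dmg] = base * (1 + crit_chance * (crit_mult - 1))
cc as decimal = 15/100 = 0.15
cm - 1 = 1.7 - 1 = 0.7
Bonus factor = 0.15 * 0.7 = 0.105
Total multiplier = 1 + 0.105 = 1.105
Expected damage = 500 * 1.105 = 552.50

552.50 damage


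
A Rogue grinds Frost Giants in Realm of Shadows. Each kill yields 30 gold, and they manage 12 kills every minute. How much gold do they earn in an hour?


Gold per minute = 30 * 12 = 360
Gold per hour = 360 * 60 = 21600

21600 gold/hour


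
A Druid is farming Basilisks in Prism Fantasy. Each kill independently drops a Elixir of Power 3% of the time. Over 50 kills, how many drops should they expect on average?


Expected drops = kills * (drop_rate / 100)
= 50 * (3 / 100)
= 50 * 0.03
= 1.5

1.5 drops


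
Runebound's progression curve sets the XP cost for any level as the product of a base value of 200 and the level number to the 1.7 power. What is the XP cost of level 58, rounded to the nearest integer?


XP = 200 * level^1.7
Substitute level = 58:
XP = 200 * 58^1.7
= 200 * 995.0103
= 199002

199002 XP


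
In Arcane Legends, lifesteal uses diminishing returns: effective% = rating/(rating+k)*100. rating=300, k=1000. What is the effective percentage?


effective% = rating / (rating + k) * 100
= 300 / (300 + 1000) * 100
= 300 / 1300 * 100
= 0.230769 * 100
= 23.08%

23.08%


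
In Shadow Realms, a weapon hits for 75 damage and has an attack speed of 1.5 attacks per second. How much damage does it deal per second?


DPS = damage * attack_speed
= 75 * 1.5
= 112.5

112.5 DPS


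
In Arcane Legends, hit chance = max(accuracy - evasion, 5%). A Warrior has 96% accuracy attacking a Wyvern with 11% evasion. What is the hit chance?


accuracy - evasion = 96 - 11 = 85
Apply floor: max(85, 5) = 85
Hit chance = 85%

85%


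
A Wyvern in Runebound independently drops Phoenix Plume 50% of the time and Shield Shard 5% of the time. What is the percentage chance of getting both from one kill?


For independent events, P(both) = P(A) * P(B)
= 50% * 5%
= 250 / 100 %
= 2.5%

2.5%


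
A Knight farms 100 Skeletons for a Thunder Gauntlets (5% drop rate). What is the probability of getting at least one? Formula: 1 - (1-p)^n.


P(at least one) = 1 - P(none) = 1 - (1-p)^n
p = 5/100 = 0.05
1 - p = 0.95
(1 - p)^100 = 0.95^100 = 0.005921
P(at least one) = 1 - 0.005921 = 0.9941

0.9941


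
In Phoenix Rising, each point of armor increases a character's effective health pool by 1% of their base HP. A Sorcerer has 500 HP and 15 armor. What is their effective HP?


EHP = 500 * (1 + 15/100)
= 500 * (1 + 0.15)
= 500 * 1.15
= 575.0

575.0 EHP


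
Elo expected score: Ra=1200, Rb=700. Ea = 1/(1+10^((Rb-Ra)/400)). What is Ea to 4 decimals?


Elo expected score: Ea = 1/(1 + 10^((Rb-Ra)/400))
Rb - Ra = 700 - 1200 = -500
(Rb-Ra)/400 = -500/400 = -1.25
10^-1.25 = 0.056234
Ea = 1/(1 + 0.056234) = 1/1.056234 = 0.9468

0.9468


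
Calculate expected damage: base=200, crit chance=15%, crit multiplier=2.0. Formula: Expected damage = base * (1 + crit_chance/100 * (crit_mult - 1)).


E[dmg] = base * (1 + crit_chance * (crit_mult - 1))
cc as decimal = 15/100 = 0.15
cm - 1 = 2.0 - 1 = 1.0
Bonus factor = 0.15 * 1.0 = 0.15
Total multiplier = 1 + 0.15 = 1.15
Expected damage = 200 * 1.15 = 230.00

230.00 damage


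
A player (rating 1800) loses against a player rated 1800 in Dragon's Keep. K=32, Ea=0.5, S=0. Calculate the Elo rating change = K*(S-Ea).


Elo update: delta = K * (S - Ea), where S = 0 (loses)
S - Ea = 0 - 0.5 = -0.5
Rating change = 32 * -0.5
= -16.00

-16.00 rating points


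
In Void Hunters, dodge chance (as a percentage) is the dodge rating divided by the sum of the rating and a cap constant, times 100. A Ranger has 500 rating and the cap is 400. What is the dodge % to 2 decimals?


dodge% = 500 / (500 + 400) * 100
= 500 / 900 * 100
= 0.555556 * 100
= 55.56%

55.56%


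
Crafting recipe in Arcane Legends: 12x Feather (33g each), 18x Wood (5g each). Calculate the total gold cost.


Cost breakdown:
  Feather: 12 * 33 = 396
  Wood: 18 * 5 = 90
Total = 396 + 90 = 486

486 gold


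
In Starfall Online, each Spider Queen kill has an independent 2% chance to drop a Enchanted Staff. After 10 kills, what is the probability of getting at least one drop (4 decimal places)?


P(at least one) = 1 - P(none) = 1 - (1-p)^n
p = 2/100 = 0.02
1 - p = 0.98
(1 - p)^10 = 0.98^10 = 0.817073
P(at least one) = 1 - 0.817073 = 0.1829

0.1829


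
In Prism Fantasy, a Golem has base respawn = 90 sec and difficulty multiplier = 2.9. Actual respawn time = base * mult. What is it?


Respawn time = base * multiplier
= 90 * 2.9
= 261.0 seconds

261.0 seconds


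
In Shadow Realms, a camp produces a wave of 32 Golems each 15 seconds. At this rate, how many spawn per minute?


Spawns per minute = count * (60 / interval)
= 32 * (60 / 15)
= 32 * 4.0
= 128.0

128.0 per minute


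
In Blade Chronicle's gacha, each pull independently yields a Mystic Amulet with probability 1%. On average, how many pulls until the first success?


Expected pulls for a geometric distribution = 1/p = 100 / rate%
= 100 / 1
= 100.0

100.0 pulls


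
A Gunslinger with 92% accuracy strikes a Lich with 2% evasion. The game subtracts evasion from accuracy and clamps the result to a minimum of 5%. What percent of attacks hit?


accuracy - evasion = 92 - 2 = 90
Apply floor: max(90, 5) = 90
Hit chance = 90%

90%


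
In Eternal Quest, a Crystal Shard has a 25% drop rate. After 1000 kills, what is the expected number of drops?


Expected drops = kills * (drop_rate / 100)
= 1000 * (25 / 100)
= 1000 * 0.25
= 250.0

250.0 drops


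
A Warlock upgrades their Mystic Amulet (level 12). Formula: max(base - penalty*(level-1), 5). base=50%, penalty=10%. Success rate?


raw_rate = 50 - 10 * (12 - 1)
= 50 - 10 * 11
= 50 - 110
= -60
Apply floor: max(-60, 5) = 5%

5%


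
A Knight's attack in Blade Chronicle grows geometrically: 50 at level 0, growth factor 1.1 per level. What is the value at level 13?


value = base * growth^level
= 50 * 1.1^13
= 50 * 3.452271
= 172.61

172.61 attack


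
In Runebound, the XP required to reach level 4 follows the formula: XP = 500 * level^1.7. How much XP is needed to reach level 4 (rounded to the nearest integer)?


XP = 500 * level^1.7
Substitute level = 4:
XP = 500 * 4^1.7
= 500 * 10.5561
= 5278

5278 XP


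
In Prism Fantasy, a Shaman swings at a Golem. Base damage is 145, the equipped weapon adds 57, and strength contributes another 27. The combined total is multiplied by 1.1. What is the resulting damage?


Sum base + weapon + str = 145 + 57 + 27 = 229
Multiply by 1.1:
229 * 1.1 = 251.9

251.9 damage


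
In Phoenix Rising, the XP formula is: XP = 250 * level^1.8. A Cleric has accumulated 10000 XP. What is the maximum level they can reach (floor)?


XP = 250 * level^1.8, so level = (XP / 250)^(1/1.8)
= (10000 / 250)^(1/1.8)
= 40.0^0.5556
= 7.7631
Floor: level = 7

level 7


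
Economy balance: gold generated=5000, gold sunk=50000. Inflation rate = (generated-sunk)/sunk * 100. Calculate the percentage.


Net gold = 5000 - 50000 = -45000
Inflation rate = net / sunk * 100 = -45000 / 50000 * 100
= -0.9 * 100
= -90.00%

-90.00%


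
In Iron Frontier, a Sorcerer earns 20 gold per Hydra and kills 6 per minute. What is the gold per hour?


Gold per minute = 20 * 6 = 120
Gold per hour = 120 * 60 = 7200

7200 gold/hour


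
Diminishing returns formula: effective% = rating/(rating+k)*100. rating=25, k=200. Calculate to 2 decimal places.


effective% = rating / (rating + k) * 100
= 25 / (25 + 200) * 100
= 25 / 225 * 100
= 0.111111 * 100
= 11.11%

11.11%


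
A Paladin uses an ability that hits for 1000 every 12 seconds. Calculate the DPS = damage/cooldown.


DPS = damage / cooldown
= 1000 / 12
= 83.33

83.33 DPS


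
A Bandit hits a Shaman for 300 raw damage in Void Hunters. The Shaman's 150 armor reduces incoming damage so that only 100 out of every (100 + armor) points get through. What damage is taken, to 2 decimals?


actual = 300 * 100 / (100 + 150)
= 300 * 100 / 250
= 30000 / 250
= 120.00

120.00 damage


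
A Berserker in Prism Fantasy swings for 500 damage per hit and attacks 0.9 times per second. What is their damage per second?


DPS = damage * attack_speed
= 500 * 0.9
= 450.0

450.0 DPS


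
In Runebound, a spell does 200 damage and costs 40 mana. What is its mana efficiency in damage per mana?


Efficiency = damage / mana
= 200 / 40
= 5.00

5.00 dmg/mana


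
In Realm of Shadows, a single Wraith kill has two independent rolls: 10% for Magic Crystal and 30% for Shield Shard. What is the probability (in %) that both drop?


For independent events, P(both) = P(A) * P(B)
= 10% * 30%
= 300 / 100 %
= 3.0%

3.0%


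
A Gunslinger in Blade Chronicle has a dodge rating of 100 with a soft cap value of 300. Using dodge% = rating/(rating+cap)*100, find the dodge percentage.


dodge% = 100 / (100 + 300) * 100
= 100 / 400 * 100
= 0.25 * 100
= 25.00%

25.00%


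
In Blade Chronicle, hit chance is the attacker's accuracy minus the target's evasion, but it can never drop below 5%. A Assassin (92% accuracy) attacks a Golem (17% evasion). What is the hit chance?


accuracy - evasion = 92 - 17 = 75
Apply floor: max(75, 5) = 75
Hit chance = 75%

75%


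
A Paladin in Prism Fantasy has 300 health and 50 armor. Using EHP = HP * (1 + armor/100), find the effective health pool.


EHP = 300 * (1 + 50/100)
= 300 * (1 + 0.5)
= 300 * 1.5
= 450.0

450.0 EHP


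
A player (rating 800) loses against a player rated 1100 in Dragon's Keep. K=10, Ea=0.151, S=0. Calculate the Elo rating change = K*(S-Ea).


Elo update: delta = K * (S - Ea), where S = 0 (loses)
S - Ea = 0 - 0.151 = -0.151
Rating change = 10 * -0.151
= -1.51

-1.51 rating points


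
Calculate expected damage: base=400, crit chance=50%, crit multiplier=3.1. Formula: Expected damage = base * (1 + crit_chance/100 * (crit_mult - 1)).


E[dmg] = base * (1 + crit_chance * (crit_mult - 1))
cc as decimal = 50/100 = 0.5
cm - 1 = 3.1 - 1 = 2.1
Bonus factor = 0.5 * 2.1 = 1.05
Total multiplier = 1 + 1.05 = 2.05
Expected damage = 400 * 2.05 = 820.00

820.00 damage


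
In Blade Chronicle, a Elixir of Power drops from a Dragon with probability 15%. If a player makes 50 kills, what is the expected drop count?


Expected drops = kills * (drop_rate / 100)
= 50 * (15 / 100)
= 50 * 0.15
= 7.5

7.5 drops


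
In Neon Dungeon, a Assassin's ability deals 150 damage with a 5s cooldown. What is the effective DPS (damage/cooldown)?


DPS = damage / cooldown
= 150 / 5
= 30.00

30.00 DPS


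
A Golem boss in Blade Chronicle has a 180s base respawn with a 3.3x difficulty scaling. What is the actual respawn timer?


Respawn time = base * multiplier
= 180 * 3.3
= 594.0 seconds

594.0 seconds


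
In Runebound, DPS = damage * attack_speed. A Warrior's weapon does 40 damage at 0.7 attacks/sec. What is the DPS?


DPS = damage * attack_speed
= 40 * 0.7
= 28.0

28.0 DPS


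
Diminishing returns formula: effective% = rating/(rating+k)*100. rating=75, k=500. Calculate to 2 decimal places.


effective% = rating / (rating + k) * 100
= 75 / (75 + 500) * 100
= 75 / 575 * 100
= 0.130435 * 100
= 13.04%

13.04%


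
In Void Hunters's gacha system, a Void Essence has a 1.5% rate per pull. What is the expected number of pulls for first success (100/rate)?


Expected pulls for a geometric distribution = 1/p = 100 / rate%
= 100 / 1.5
= 66.67

66.67 pulls


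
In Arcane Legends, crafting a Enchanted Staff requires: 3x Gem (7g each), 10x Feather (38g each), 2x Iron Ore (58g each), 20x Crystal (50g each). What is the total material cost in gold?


Cost breakdown:
  Gem: 3 * 7 = 21
  Feather: 10 * 38 = 380
  Iron Ore: 2 * 58 = 116
  Crystal: 20 * 50 = 1000
Total = 21 + 380 + 116 + 1000 = 1517

1517 gold


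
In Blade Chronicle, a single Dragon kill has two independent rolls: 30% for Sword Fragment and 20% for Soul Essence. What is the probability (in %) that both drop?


For independent events, P(both) = P(A) * P(B)
= 30% * 20%
= 600 / 100 %
= 6.0%

6.0%


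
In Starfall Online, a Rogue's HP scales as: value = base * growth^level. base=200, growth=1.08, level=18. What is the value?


value = base * growth^level
= 200 * 1.08^18
= 200 * 3.996019
= 799.20

799.20 HP


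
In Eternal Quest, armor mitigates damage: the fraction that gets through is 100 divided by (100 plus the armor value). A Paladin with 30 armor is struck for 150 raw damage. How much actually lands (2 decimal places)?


actual = 150 * 100 / (100 + 30)
= 150 * 100 / 130
= 15000 / 130
= 115.38

115.38 damage


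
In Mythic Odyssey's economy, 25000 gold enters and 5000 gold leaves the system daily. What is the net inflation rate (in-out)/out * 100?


Net gold = 25000 - 5000 = 20000
Inflation rate = net / sunk * 100 = 20000 / 5000 * 100
= 4.0 * 100
= 400.00%

400.00%


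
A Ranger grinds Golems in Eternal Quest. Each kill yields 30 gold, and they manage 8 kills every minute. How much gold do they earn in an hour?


Gold per minute = 30 * 8 = 240
Gold per hour = 240 * 60 = 14400

14400 gold/hour


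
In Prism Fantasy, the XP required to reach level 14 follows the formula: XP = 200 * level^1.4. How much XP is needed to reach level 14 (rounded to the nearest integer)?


XP = 200 * level^1.4
Substitute level = 14:
XP = 200 * 14^1.4
= 200 * 40.2327
= 8047

8047 XP


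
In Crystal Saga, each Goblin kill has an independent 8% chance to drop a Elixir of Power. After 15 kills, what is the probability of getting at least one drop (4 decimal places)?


P(at least one) = 1 - P(none) = 1 - (1-p)^n
p = 8/100 = 0.08
1 - p = 0.92
(1 - p)^15 = 0.92^15 = 0.286297
P(at least one) = 1 - 0.286297 = 0.7137

0.7137


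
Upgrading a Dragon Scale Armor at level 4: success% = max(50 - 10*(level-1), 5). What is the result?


raw_rate = 50 - 10 * (4 - 1)
= 50 - 10 * 3
= 50 - 30
= 20
Apply floor: max(20, 5) = 20%

20%


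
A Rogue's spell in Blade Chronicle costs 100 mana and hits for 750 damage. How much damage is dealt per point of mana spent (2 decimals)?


Efficiency = damage / mana
= 750 / 100
= 7.50

7.50 dmg/mana


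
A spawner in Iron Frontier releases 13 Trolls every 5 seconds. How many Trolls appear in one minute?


Spawns per minute = count * (60 / interval)
= 13 * (60 / 5)
= 13 * 12.0
= 156.0

156.0 per minute


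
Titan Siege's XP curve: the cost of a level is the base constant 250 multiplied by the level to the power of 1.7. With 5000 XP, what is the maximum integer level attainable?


XP = 250 * level^1.7, so level = (XP / 250)^(1/1.7)
= (5000 / 250)^(1/1.7)
= 20.0^0.5882
= 5.8252
Floor: level = 5

level 5


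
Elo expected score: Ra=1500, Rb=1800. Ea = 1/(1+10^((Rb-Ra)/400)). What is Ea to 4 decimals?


Elo expected score: Ea = 1/(1 + 10^((Rb-Ra)/400))
Rb - Ra = 1800 - 1500 = 300
(Rb-Ra)/400 = 300/400 = 0.75
10^0.75 = 5.623413
Ea = 1/(1 + 5.623413) = 1/6.623413 = 0.1510

0.1510


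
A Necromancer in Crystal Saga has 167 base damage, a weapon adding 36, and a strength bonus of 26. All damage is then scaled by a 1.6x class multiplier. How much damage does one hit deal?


Sum base + weapon + str = 167 + 36 + 26 = 229
Multiply by 1.6:
229 * 1.6 = 366.4

366.4 damage


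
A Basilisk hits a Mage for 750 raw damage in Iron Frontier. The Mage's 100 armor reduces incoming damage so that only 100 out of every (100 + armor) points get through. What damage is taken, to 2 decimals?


actual = 750 * 100 / (100 + 100)
= 750 * 100 / 200
= 75000 / 200
= 375.00

375.00 damage


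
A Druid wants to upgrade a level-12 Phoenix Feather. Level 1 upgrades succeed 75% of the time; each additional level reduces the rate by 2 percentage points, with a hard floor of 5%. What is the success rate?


raw_rate = 75 - 2 * (12 - 1)
= 75 - 2 * 11
= 75 - 22
= 53
Apply floor: max(53, 5) = 53%

53%


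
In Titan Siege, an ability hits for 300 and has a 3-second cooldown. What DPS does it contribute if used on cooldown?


DPS = damage / cooldown
= 300 / 3
= 100.00

100.00 DPS


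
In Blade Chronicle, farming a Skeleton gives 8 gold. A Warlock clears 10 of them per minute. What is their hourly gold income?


Gold per minute = 8 * 10 = 80
Gold per hour = 80 * 60 = 4800

4800 gold/hour


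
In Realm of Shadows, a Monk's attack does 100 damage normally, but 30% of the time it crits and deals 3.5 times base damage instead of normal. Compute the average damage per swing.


E[dmg] = base * (1 + crit_chance * (crit_mult - 1))
cc as decimal = 30/100 = 0.3
cm - 1 = 3.5 - 1 = 2.5
Bonus factor = 0.3 * 2.5 = 0.75
Total multiplier = 1 + 0.75 = 1.75
Expected damage = 100 * 1.75 = 175.00

175.00 damage


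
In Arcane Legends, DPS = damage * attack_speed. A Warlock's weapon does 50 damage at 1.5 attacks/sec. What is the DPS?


DPS = damage * attack_speed
= 50 * 1.5
= 75.0

75.0 DPS


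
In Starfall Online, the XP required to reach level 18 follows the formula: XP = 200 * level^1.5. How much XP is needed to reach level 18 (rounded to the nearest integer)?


XP = 200 * level^1.5
Substitute level = 18:
XP = 200 * 18^1.5
= 200 * 76.3675
= 15274

15274 XP


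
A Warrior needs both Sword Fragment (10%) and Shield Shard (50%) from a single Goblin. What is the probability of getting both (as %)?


For independent events, P(both) = P(A) * P(B)
= 10% * 50%
= 500 / 100 %
= 5.0%

5.0%


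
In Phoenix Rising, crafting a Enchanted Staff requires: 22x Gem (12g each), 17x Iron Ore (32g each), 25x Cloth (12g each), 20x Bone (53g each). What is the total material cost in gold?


Cost breakdown:
  Gem: 22 * 12 = 264
  Iron Ore: 17 * 32 = 544
  Cloth: 25 * 12 = 300
  Bone: 20 * 53 = 1060
Total = 264 + 544 + 300 + 1060 = 2168

2168 gold


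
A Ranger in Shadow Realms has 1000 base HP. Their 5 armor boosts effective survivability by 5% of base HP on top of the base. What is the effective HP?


EHP = 1000 * (1 + 5/100)
= 1000 * (1 + 0.05)
= 1000 * 1.05
= 1050.0

1050.0 EHP


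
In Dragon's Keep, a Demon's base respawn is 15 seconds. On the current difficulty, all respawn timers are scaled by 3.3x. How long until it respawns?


Respawn time = base * multiplier
= 15 * 3.3
= 49.5 seconds

49.5 seconds


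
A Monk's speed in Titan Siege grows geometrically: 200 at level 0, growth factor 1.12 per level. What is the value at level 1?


value = base * growth^level
= 200 * 1.12^1
= 200 * 1.12
= 224.00

224.00 speed


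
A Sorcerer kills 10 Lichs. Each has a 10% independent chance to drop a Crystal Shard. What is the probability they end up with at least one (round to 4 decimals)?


P(at least one) = 1 - P(none) = 1 - (1-p)^n
p = 10/100 = 0.1
1 - p = 0.9
(1 - p)^10 = 0.9^10 = 0.348678
P(at least one) = 1 - 0.348678 = 0.6513

0.6513


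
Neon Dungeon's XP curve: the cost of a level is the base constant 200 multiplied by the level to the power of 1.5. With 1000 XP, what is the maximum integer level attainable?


XP = 200 * level^1.5, so level = (XP / 200)^(1/1.5)
= (1000 / 200)^(1/1.5)
= 5.0^0.6667
= 2.924
Floor: level = 2

level 2


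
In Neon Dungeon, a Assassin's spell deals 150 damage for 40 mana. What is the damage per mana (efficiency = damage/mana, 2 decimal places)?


Efficiency = damage / mana
= 150 / 40
= 3.75

3.75 dmg/mana


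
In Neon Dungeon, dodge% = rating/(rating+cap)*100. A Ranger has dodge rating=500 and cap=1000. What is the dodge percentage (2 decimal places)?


dodge% = 500 / (500 + 1000) * 100
= 500 / 1500 * 100
= 0.333333 * 100
= 33.33%

33.33%


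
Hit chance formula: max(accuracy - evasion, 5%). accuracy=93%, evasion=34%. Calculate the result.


accuracy - evasion = 93 - 34 = 59
Apply floor: max(59, 5) = 59
Hit chance = 59%

59%


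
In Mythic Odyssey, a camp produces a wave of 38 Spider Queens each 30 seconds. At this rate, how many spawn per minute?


Spawns per minute = count * (60 / interval)
= 38 * (60 / 30)
= 38 * 2.0
= 76.0

76.0 per minute


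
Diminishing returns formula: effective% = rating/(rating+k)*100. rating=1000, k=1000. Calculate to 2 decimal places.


effective% = rating / (rating + k) * 100
= 1000 / (1000 + 1000) * 100
= 1000 / 2000 * 100
= 0.5 * 100
= 50.00%

50.00%


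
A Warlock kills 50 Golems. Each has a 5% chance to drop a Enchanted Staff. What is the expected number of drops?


Expected drops = kills * (drop_rate / 100)
= 50 * (5 / 100)
= 50 * 0.05
= 2.5

2.5 drops


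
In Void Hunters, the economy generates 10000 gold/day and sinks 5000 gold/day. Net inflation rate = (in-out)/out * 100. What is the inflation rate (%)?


Net gold = 10000 - 5000 = 5000
Inflation rate = net / sunk * 100 = 5000 / 5000 * 100
= 1.0 * 100
= 100.00%

100.00%


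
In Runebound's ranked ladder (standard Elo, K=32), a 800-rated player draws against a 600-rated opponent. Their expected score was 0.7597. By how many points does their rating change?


Elo update: delta = K * (S - Ea), where S = 0.5 (draws)
S - Ea = 0.5 - 0.7597 = -0.2597
Rating change = 32 * -0.2597
= -8.31

-8.31 rating points


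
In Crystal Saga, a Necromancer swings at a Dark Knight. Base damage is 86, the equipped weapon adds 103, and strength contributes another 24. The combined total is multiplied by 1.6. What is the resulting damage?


Sum base + weapon + str = 86 + 103 + 24 = 213
Multiply by 1.6:
213 * 1.6 = 340.8

340.8 damage


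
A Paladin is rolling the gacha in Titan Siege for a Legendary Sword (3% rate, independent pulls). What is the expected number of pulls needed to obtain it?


Expected pulls for a geometric distribution = 1/p = 100 / rate%
= 100 / 3
= 33.33

33.33 pulls


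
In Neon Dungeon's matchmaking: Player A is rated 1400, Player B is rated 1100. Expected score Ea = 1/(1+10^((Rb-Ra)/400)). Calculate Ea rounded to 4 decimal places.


Elo expected score: Ea = 1/(1 + 10^((Rb-Ra)/400))
Rb - Ra = 1100 - 1400 = -300
(Rb-Ra)/400 = -300/400 = -0.75
10^-0.75 = 0.177828
Ea = 1/(1 + 0.177828) = 1/1.177828 = 0.8490

0.8490


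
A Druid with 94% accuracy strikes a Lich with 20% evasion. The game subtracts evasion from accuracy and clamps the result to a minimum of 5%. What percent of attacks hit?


accuracy - evasion = 94 - 20 = 74
Apply floor: max(74, 5) = 74
Hit chance = 74%

74%
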